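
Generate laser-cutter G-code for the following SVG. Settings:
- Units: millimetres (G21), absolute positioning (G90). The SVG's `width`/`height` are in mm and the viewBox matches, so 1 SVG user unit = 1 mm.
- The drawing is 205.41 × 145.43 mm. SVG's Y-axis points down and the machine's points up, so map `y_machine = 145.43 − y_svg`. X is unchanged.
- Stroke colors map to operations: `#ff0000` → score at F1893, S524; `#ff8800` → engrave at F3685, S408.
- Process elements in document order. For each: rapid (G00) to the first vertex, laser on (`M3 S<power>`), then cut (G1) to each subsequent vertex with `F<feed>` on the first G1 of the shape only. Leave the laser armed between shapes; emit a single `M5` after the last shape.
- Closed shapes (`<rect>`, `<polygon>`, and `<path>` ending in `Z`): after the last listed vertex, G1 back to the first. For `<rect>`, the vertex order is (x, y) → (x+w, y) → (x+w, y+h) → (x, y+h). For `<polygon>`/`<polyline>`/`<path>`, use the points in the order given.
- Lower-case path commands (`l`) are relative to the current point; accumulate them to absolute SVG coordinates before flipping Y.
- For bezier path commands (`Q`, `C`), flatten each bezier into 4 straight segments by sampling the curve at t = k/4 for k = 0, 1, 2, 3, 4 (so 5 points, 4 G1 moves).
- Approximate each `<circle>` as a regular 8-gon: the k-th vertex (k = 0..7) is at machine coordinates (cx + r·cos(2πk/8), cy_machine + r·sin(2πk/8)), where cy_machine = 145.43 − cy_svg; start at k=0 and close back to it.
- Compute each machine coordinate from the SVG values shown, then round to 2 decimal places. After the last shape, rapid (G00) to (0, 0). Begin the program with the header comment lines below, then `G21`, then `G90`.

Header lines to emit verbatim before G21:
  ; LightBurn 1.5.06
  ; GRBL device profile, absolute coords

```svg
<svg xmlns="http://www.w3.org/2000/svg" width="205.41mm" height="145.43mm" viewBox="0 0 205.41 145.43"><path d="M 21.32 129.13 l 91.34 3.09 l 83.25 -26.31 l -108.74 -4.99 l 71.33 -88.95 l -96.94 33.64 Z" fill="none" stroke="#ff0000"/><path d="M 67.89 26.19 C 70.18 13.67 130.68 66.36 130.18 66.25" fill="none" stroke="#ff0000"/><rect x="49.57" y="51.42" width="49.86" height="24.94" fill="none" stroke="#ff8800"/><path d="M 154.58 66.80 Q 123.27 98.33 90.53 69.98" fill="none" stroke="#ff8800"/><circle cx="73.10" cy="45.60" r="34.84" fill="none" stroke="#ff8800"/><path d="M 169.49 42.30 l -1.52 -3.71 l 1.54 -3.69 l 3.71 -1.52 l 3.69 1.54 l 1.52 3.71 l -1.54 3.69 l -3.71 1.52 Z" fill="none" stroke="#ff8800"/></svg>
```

; LightBurn 1.5.06
; GRBL device profile, absolute coords
G21
G90
G00 X21.32 Y16.30
M3 S524
G1 X112.66 Y13.21 F1893
G1 X195.91 Y39.52
G1 X87.17 Y44.51
G1 X158.50 Y133.46
G1 X61.56 Y99.82
G1 X21.32 Y16.30
G00 X67.89 Y119.24
M3 S524
G1 X78.66 Y118.25 F1893
G1 X100.08 Y103.86
G1 X120.98 Y87.15
G1 X130.18 Y79.18
G00 X49.57 Y94.01
M3 S408
G1 X99.43 Y94.01 F3685
G1 X99.43 Y69.07
G1 X49.57 Y69.07
G1 X49.57 Y94.01
G00 X154.58 Y78.63
M3 S408
G1 X138.84 Y66.61 F3685
G1 X122.91 Y62.07
G1 X106.81 Y65.02
G1 X90.53 Y75.45
G00 X107.94 Y99.83
M3 S408
G1 X97.74 Y124.47 F3685
G1 X73.10 Y134.67
G1 X48.46 Y124.47
G1 X38.26 Y99.83
G1 X48.46 Y75.19
G1 X73.10 Y64.99
G1 X97.74 Y75.19
G1 X107.94 Y99.83
G00 X169.49 Y103.13
M3 S408
G1 X167.97 Y106.84 F3685
G1 X169.51 Y110.53
G1 X173.22 Y112.05
G1 X176.91 Y110.51
G1 X178.43 Y106.80
G1 X176.89 Y103.11
G1 X173.18 Y101.59
G1 X169.49 Y103.13
M5
G00 X0.00 Y0.00

viewBox `0 0 205.41 145.43` with mm width/height → 1 unit = 1 mm. Flip: y_m = 145.43 − y_svg.

**Shape 1** — `<path>` closed polygon, stroke `#ff0000` → score (S524, F1893). Machine vertices: (21.32,16.30) → (112.66,13.21) → (195.91,39.52) → (87.17,44.51) → (158.50,133.46) → (61.56,99.82) → (21.32,16.30). Closed: final G1 returns to the first vertex.

**Shape 2** — `<path>` cubic bezier, stroke `#ff0000` → score (S524, F1893). Control points (SVG): P0=(67.89,26.19), P1=(70.18,13.67), P2=(130.68,66.36), P3=(130.18,66.25); sampled at t=k/4. Machine vertices: (67.89,119.24) → (78.66,118.25) → (100.08,103.86) → (120.98,87.15) → (130.18,79.18). Open path.

**Shape 3** — `<rect>` rectangle, stroke `#ff8800` → engrave (S408, F3685). Machine vertices: (49.57,94.01) → (99.43,94.01) → (99.43,69.07) → (49.57,69.07) → (49.57,94.01). Closed: final G1 returns to the first vertex.

**Shape 4** — `<path>` quadratic bezier, stroke `#ff8800` → engrave (S408, F3685). Control points (SVG): P0=(154.58,66.80), P1=(123.27,98.33), P2=(90.53,69.98); sampled at t=k/4. Machine vertices: (154.58,78.63) → (138.84,66.61) → (122.91,62.07) → (106.81,65.02) → (90.53,75.45). Open path.

**Shape 5** — `<circle>` circle, stroke `#ff8800` → engrave (S408, F3685). Machine vertices: (107.94,99.83) → (97.74,124.47) → (73.10,134.67) → (48.46,124.47) → (38.26,99.83) → (48.46,75.19) → (73.10,64.99) → (97.74,75.19) → (107.94,99.83). Closed: final G1 returns to the first vertex.

**Shape 6** — `<path>` regular polygon, stroke `#ff8800` → engrave (S408, F3685). Machine vertices: (169.49,103.13) → (167.97,106.84) → (169.51,110.53) → (173.22,112.05) → (176.91,110.51) → (178.43,106.80) → (176.89,103.11) → (173.18,101.59) → (169.49,103.13). Closed: final G1 returns to the first vertex.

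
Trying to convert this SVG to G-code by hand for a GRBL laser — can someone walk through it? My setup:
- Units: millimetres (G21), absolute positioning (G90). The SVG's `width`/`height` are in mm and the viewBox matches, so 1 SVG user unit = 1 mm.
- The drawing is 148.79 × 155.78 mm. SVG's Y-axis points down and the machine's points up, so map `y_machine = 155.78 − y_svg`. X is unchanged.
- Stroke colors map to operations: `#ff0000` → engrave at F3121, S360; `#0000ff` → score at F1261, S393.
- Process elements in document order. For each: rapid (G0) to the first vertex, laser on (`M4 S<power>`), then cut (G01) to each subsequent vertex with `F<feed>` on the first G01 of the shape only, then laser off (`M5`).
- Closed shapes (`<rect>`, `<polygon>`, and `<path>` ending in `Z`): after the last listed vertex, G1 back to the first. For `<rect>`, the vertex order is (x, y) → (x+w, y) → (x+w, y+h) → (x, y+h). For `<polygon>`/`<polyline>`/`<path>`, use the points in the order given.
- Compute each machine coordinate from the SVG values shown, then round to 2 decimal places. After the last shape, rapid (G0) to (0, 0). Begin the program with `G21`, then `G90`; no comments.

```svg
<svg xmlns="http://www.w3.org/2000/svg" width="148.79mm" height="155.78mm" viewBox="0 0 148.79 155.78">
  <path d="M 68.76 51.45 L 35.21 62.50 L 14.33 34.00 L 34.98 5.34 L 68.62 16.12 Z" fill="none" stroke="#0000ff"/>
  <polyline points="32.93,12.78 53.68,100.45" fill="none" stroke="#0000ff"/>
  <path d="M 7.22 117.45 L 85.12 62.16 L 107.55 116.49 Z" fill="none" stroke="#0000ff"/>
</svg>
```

1 u = 1 mm; y_m = 155.78 − y.

[1] `<path>` regular polygon, #0000ff→score S393 F1261: (68.76,104.33) → (35.21,93.28) → (14.33,121.78) → (34.98,150.44) → (68.62,139.66) → (68.76,104.33) (closed)

[2] `<polyline>` line segment, #0000ff→score S393 F1261: (32.93,143.00) → (53.68,55.33)

[3] `<path>` closed polygon, #0000ff→score S393 F1261: (7.22,38.33) → (85.12,93.62) → (107.55,39.29) → (7.22,38.33) (closed)

G21
G90
G0 X68.76 Y104.33
M4 S393
G01 X35.21 Y93.28 F1261
G01 X14.33 Y121.78
G01 X34.98 Y150.44
G01 X68.62 Y139.66
G01 X68.76 Y104.33
M5
G0 X32.93 Y143.00
M4 S393
G01 X53.68 Y55.33 F1261
M5
G0 X7.22 Y38.33
M4 S393
G01 X85.12 Y93.62 F1261
G01 X107.55 Y39.29
G01 X7.22 Y38.33
M5
G0 X0.00 Y0.00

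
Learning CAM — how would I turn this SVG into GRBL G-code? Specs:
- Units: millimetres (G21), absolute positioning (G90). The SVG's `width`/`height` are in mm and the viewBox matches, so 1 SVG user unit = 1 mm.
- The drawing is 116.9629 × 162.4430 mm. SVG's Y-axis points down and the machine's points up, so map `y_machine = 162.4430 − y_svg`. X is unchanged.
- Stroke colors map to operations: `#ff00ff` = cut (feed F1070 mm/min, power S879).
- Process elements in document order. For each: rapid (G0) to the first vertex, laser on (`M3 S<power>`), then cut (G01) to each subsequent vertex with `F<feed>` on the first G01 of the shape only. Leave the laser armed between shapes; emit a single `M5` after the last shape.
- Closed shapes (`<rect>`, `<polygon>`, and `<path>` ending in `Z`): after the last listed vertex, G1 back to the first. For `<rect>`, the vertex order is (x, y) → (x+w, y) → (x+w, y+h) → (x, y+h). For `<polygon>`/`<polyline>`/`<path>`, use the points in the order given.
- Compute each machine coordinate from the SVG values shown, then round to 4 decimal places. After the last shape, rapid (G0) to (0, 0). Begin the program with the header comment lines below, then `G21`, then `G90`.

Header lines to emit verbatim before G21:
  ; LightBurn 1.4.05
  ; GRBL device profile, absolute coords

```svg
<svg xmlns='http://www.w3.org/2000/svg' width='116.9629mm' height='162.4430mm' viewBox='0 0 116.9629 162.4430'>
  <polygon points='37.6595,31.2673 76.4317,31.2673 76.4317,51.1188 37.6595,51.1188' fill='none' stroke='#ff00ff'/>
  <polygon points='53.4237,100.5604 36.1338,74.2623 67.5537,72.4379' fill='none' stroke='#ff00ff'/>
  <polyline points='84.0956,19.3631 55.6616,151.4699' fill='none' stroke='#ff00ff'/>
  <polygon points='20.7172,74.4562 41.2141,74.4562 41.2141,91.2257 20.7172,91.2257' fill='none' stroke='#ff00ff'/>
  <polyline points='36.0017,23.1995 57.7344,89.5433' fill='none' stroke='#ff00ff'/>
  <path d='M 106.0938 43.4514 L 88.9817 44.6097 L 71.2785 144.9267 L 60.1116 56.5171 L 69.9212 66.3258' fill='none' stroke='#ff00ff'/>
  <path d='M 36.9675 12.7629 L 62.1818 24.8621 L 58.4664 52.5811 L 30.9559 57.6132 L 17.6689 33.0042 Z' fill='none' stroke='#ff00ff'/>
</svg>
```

1 u = 1 mm; y_m = 162.4430 − y.

[1] `<polygon>` rectangle, #ff00ff→cut S879 F1070: (37.6595,131.1757) → (76.4317,131.1757) → (76.4317,111.3242) → (37.6595,111.3242) → (37.6595,131.1757) (closed)

[2] `<polygon>` regular polygon, #ff00ff→cut S879 F1070: (53.4237,61.8826) → (36.1338,88.1807) → (67.5537,90.0051) → (53.4237,61.8826) (closed)

[3] `<polyline>` line segment, #ff00ff→cut S879 F1070: (84.0956,143.0799) → (55.6616,10.9731)

[4] `<polygon>` rectangle, #ff00ff→cut S879 F1070: (20.7172,87.9868) → (41.2141,87.9868) → (41.2141,71.2173) → (20.7172,71.2173) → (20.7172,87.9868) (closed)

[5] `<polyline>` line segment, #ff00ff→cut S879 F1070: (36.0017,139.2435) → (57.7344,72.8997)

[6] `<path>` open polyline, #ff00ff→cut S879 F1070: (106.0938,118.9916) → (88.9817,117.8333) → (71.2785,17.5163) → (60.1116,105.9259) → (69.9212,96.1172)

[7] `<path>` regular polygon, #ff00ff→cut S879 F1070: (36.9675,149.6801) → (62.1818,137.5809) → (58.4664,109.8619) → (30.9559,104.8298) → (17.6689,129.4388) → (36.9675,149.6801) (closed)

; LightBurn 1.4.05
; GRBL device profile, absolute coords
G21
G90
G0 X37.6595 Y131.1757
M3 S879
G01 X76.4317 Y131.1757 F1070
G01 X76.4317 Y111.3242
G01 X37.6595 Y111.3242
G01 X37.6595 Y131.1757
G0 X53.4237 Y61.8826
M3 S879
G01 X36.1338 Y88.1807 F1070
G01 X67.5537 Y90.0051
G01 X53.4237 Y61.8826
G0 X84.0956 Y143.0799
M3 S879
G01 X55.6616 Y10.9731 F1070
G0 X20.7172 Y87.9868
M3 S879
G01 X41.2141 Y87.9868 F1070
G01 X41.2141 Y71.2173
G01 X20.7172 Y71.2173
G01 X20.7172 Y87.9868
G0 X36.0017 Y139.2435
M3 S879
G01 X57.7344 Y72.8997 F1070
G0 X106.0938 Y118.9916
M3 S879
G01 X88.9817 Y117.8333 F1070
G01 X71.2785 Y17.5163
G01 X60.1116 Y105.9259
G01 X69.9212 Y96.1172
G0 X36.9675 Y149.6801
M3 S879
G01 X62.1818 Y137.5809 F1070
G01 X58.4664 Y109.8619
G01 X30.9559 Y104.8298
G01 X17.6689 Y129.4388
G01 X36.9675 Y149.6801
M5
G0 X0.0000 Y0.0000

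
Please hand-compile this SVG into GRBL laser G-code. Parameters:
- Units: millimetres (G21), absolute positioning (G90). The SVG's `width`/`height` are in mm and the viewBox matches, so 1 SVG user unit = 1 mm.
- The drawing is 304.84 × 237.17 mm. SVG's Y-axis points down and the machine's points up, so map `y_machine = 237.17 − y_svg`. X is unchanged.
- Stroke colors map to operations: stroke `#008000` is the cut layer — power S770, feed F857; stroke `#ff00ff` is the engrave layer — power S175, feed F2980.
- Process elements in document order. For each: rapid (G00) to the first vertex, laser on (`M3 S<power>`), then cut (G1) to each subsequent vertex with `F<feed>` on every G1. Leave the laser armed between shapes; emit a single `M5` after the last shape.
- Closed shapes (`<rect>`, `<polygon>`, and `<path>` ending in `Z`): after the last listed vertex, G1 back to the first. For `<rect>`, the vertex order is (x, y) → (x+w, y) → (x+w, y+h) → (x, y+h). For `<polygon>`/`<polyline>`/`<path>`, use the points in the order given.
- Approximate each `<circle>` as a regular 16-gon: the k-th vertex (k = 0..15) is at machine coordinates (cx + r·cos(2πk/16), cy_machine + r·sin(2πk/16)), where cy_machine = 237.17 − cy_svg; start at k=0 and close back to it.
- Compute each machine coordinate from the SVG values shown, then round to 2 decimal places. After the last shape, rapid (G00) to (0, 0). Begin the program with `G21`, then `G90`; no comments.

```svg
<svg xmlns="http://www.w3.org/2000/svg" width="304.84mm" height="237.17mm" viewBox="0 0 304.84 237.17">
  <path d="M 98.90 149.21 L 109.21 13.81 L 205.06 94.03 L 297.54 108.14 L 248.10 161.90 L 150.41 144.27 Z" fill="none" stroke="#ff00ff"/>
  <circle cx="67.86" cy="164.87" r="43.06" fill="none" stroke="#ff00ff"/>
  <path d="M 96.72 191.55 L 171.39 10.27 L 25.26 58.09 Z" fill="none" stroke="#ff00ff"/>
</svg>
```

G21
G90
G00 X98.90 Y87.96
M3 S175
G1 X109.21 Y223.36 F2980
G1 X205.06 Y143.14 F2980
G1 X297.54 Y129.03 F2980
G1 X248.10 Y75.27 F2980
G1 X150.41 Y92.90 F2980
G1 X98.90 Y87.96 F2980
G00 X110.92 Y72.30
M3 S175
G1 X107.64 Y88.78 F2980
G1 X98.31 Y102.75 F2980
G1 X84.34 Y112.08 F2980
G1 X67.86 Y115.36 F2980
G1 X51.38 Y112.08 F2980
G1 X37.41 Y102.75 F2980
G1 X28.08 Y88.78 F2980
G1 X24.80 Y72.30 F2980
G1 X28.08 Y55.82 F2980
G1 X37.41 Y41.85 F2980
G1 X51.38 Y32.52 F2980
G1 X67.86 Y29.24 F2980
G1 X84.34 Y32.52 F2980
G1 X98.31 Y41.85 F2980
G1 X107.64 Y55.82 F2980
G1 X110.92 Y72.30 F2980
G00 X96.72 Y45.62
M3 S175
G1 X171.39 Y226.90 F2980
G1 X25.26 Y179.08 F2980
G1 X96.72 Y45.62 F2980
M5
G00 X0.00 Y0.00

Since the viewBox matches the mm dimensions, user units are millimetres directly. The only transform is the Y-flip y_m = 237.17 − y_svg.

Shape 1 is a closed polygon drawn with `<path>`. Its stroke #ff00ff means engrave at S175, F2980. After flipping Y the toolpath is (98.90,87.96) → (109.21,223.36) → (205.06,143.14) → (297.54,129.03) → (248.10,75.27) → (150.41,92.90) → (98.90,87.96), returning to the start.

Shape 2 is a circle drawn with `<circle>`. Its stroke #ff00ff means engrave at S175, F2980. After flipping Y the toolpath is (110.92,72.30) → (107.64,88.78) → (98.31,102.75) → (84.34,112.08) → (67.86,115.36) → (51.38,112.08) → (37.41,102.75) → (28.08,88.78) → (24.80,72.30) → (28.08,55.82) → (37.41,41.85) → (51.38,32.52) → (67.86,29.24) → (84.34,32.52) → (98.31,41.85) → (107.64,55.82) → (110.92,72.30), returning to the start.

Shape 3 is a closed polygon drawn with `<path>`. Its stroke #ff00ff means engrave at S175, F2980. After flipping Y the toolpath is (96.72,45.62) → (171.39,226.90) → (25.26,179.08) → (96.72,45.62), returning to the start.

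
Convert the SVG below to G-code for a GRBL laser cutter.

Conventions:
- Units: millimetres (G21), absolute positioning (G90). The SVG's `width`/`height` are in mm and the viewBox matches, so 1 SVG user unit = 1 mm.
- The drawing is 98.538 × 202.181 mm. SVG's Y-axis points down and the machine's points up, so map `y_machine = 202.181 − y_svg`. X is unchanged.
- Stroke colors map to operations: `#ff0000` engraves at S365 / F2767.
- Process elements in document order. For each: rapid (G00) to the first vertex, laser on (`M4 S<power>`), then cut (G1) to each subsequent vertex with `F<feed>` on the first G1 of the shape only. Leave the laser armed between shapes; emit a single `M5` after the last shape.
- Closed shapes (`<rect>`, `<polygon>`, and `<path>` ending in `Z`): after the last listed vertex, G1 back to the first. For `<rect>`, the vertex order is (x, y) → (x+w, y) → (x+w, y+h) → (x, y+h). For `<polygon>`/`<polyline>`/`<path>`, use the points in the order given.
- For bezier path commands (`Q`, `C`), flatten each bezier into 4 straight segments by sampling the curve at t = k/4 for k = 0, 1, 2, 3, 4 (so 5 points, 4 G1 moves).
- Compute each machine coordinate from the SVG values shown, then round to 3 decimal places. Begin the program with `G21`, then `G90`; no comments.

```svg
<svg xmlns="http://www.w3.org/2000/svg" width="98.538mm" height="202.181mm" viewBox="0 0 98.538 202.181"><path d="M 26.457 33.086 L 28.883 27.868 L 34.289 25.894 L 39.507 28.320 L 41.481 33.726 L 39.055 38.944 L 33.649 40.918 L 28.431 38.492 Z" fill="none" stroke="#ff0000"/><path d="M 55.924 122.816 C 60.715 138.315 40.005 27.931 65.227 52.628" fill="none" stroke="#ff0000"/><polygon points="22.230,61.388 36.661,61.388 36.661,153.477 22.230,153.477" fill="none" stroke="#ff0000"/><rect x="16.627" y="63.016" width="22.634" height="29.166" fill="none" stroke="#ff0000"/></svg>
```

viewBox `0 0 98.538 202.181` with mm width/height → 1 unit = 1 mm. Flip: y_m = 202.181 − y_svg.

**Shape 1** — `<path>` regular polygon, stroke `#ff0000` → engrave (S365, F2767). Machine vertices: (26.457,169.095) → (28.883,174.313) → (34.289,176.287) → (39.507,173.861) → (41.481,168.455) → (39.055,163.237) → (33.649,161.263) → (28.431,163.689) → (26.457,169.095). Closed: final G1 returns to the first vertex.

**Shape 2** — `<path>` cubic bezier, stroke `#ff0000` → engrave (S365, F2767). Control points (SVG): P0=(55.924,122.816), P1=(60.715,138.315), P2=(40.005,27.931), P3=(65.227,52.628); sampled at t=k/4. Machine vertices: (55.924,79.365) → (55.852,87.266) → (52.914,117.908) → (53.807,146.826) → (65.227,149.553). Open path.

**Shape 3** — `<polygon>` rectangle, stroke `#ff0000` → engrave (S365, F2767). Machine vertices: (22.230,140.793) → (36.661,140.793) → (36.661,48.704) → (22.230,48.704) → (22.230,140.793). Closed: final G1 returns to the first vertex.

**Shape 4** — `<rect>` rectangle, stroke `#ff0000` → engrave (S365, F2767). Machine vertices: (16.627,139.165) → (39.261,139.165) → (39.261,109.999) → (16.627,109.999) → (16.627,139.165). Closed: final G1 returns to the first vertex.

G21
G90
G00 X26.457 Y169.095
M4 S365
G1 X28.883 Y174.313 F2767
G1 X34.289 Y176.287
G1 X39.507 Y173.861
G1 X41.481 Y168.455
G1 X39.055 Y163.237
G1 X33.649 Y161.263
G1 X28.431 Y163.689
G1 X26.457 Y169.095
G00 X55.924 Y79.365
M4 S365
G1 X55.852 Y87.266 F2767
G1 X52.914 Y117.908
G1 X53.807 Y146.826
G1 X65.227 Y149.553
G00 X22.230 Y140.793
M4 S365
G1 X36.661 Y140.793 F2767
G1 X36.661 Y48.704
G1 X22.230 Y48.704
G1 X22.230 Y140.793
G00 X16.627 Y139.165
M4 S365
G1 X39.261 Y139.165 F2767
G1 X39.261 Y109.999
G1 X16.627 Y109.999
G1 X16.627 Y139.165
M5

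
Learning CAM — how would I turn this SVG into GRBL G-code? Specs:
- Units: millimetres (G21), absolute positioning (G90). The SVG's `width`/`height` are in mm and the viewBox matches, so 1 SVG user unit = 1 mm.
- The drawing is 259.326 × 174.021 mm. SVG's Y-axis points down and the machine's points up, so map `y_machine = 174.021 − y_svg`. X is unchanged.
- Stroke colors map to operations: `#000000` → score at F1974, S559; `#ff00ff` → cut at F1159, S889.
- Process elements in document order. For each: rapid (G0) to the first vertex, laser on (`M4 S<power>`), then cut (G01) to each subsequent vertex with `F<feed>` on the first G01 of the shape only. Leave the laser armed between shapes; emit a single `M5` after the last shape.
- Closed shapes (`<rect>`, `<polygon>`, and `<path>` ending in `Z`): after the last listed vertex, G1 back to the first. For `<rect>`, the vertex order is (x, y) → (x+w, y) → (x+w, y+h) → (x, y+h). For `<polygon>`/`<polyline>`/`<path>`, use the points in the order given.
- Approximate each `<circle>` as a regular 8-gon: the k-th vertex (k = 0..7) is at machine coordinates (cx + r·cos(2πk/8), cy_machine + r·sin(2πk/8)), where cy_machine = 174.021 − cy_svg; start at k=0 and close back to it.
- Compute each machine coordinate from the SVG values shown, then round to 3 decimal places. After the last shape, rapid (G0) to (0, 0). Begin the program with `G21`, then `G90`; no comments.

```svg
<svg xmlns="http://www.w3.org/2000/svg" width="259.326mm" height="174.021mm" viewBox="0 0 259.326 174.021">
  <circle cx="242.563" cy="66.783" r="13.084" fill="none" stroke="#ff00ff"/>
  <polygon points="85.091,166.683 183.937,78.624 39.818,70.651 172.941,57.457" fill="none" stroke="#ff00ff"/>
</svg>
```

G21
G90
G0 X255.647 Y107.238
M4 S889
G01 X251.815 Y116.490 F1159
G01 X242.563 Y120.322
G01 X233.311 Y116.490
G01 X229.479 Y107.238
G01 X233.311 Y97.986
G01 X242.563 Y94.154
G01 X251.815 Y97.986
G01 X255.647 Y107.238
G0 X85.091 Y7.338
M4 S889
G01 X183.937 Y95.397 F1159
G01 X39.818 Y103.370
G01 X172.941 Y116.564
G01 X85.091 Y7.338
M5
G0 X0.000 Y0.000

viewBox `0 0 259.326 174.021` with mm width/height → 1 unit = 1 mm. Flip: y_m = 174.021 − y_svg.

**Shape 1** — `<circle>` circle, stroke `#ff00ff` → cut (S889, F1159). Machine vertices: (255.647,107.238) → (251.815,116.490) → (242.563,120.322) → (233.311,116.490) → (229.479,107.238) → (233.311,97.986) → (242.563,94.154) → (251.815,97.986) → (255.647,107.238). Closed: final G1 returns to the first vertex.

**Shape 2** — `<polygon>` closed polygon, stroke `#ff00ff` → cut (S889, F1159). Machine vertices: (85.091,7.338) → (183.937,95.397) → (39.818,103.370) → (172.941,116.564) → (85.091,7.338). Closed: final G1 returns to the first vertex.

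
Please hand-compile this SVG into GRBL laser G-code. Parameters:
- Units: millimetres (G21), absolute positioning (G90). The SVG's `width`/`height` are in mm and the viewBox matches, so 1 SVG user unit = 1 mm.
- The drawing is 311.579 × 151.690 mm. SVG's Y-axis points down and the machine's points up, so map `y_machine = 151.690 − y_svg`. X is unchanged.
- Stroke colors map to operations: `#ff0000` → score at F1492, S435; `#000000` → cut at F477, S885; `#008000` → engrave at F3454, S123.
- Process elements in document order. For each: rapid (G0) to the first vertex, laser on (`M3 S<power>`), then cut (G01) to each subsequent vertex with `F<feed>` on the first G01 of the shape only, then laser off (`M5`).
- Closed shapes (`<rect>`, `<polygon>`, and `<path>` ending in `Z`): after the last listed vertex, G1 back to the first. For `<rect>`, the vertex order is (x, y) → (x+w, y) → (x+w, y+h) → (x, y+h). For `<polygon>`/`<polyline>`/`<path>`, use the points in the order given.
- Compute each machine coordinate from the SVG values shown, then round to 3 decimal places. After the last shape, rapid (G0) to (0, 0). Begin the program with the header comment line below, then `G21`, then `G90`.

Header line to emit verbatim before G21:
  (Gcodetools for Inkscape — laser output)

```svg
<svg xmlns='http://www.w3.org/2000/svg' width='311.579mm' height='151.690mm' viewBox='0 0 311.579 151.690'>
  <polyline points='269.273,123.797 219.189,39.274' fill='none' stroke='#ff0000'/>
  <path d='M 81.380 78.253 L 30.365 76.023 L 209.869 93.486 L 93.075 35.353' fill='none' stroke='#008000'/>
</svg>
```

1 u = 1 mm; y_m = 151.690 − y.

[1] `<polyline>` line segment, #ff0000→score S435 F1492: (269.273,27.893) → (219.189,112.416)

[2] `<path>` open polyline, #008000→engrave S123 F3454: (81.380,73.437) → (30.365,75.667) → (209.869,58.204) → (93.075,116.337)

(Gcodetools for Inkscape — laser output)
G21
G90
G0 X269.273 Y27.893
M3 S435
G01 X219.189 Y112.416 F1492
M5
G0 X81.380 Y73.437
M3 S123
G01 X30.365 Y75.667 F3454
G01 X209.869 Y58.204
G01 X93.075 Y116.337
M5
G0 X0.000 Y0.000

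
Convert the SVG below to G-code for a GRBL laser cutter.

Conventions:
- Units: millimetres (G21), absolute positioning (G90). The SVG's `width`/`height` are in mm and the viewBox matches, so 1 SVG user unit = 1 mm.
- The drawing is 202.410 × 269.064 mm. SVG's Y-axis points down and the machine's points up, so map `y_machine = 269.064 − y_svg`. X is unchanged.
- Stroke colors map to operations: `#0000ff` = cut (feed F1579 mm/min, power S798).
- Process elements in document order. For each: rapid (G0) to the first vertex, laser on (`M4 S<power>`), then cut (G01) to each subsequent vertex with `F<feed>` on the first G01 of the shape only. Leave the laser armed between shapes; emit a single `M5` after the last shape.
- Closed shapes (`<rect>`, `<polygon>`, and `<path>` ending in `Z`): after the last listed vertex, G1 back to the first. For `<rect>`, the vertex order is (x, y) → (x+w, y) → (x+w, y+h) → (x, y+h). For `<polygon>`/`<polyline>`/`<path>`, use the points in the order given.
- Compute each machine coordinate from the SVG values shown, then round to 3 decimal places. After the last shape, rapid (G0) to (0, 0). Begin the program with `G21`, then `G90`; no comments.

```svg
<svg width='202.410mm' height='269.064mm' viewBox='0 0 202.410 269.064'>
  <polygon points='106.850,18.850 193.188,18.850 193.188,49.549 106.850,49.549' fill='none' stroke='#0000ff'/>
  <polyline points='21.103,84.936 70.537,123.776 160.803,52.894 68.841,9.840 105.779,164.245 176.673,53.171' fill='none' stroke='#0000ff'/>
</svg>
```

G21
G90
G0 X106.850 Y250.214
M4 S798
G01 X193.188 Y250.214 F1579
G01 X193.188 Y219.515
G01 X106.850 Y219.515
G01 X106.850 Y250.214
G0 X21.103 Y184.128
M4 S798
G01 X70.537 Y145.288 F1579
G01 X160.803 Y216.170
G01 X68.841 Y259.224
G01 X105.779 Y104.819
G01 X176.673 Y215.893
M5
G0 X0.000 Y0.000

Since the viewBox matches the mm dimensions, user units are millimetres directly. The only transform is the Y-flip y_m = 269.064 − y_svg.

Shape 1 is a rectangle drawn with `<polygon>`. Its stroke #0000ff means cut at S798, F1579. After flipping Y the toolpath is (106.850,250.214) → (193.188,250.214) → (193.188,219.515) → (106.850,219.515) → (106.850,250.214), returning to the start.

Shape 2 is a open polyline drawn with `<polyline>`. Its stroke #0000ff means cut at S798, F1579. After flipping Y the toolpath is (21.103,184.128) → (70.537,145.288) → (160.803,216.170) → (68.841,259.224) → (105.779,104.819) → (176.673,215.893).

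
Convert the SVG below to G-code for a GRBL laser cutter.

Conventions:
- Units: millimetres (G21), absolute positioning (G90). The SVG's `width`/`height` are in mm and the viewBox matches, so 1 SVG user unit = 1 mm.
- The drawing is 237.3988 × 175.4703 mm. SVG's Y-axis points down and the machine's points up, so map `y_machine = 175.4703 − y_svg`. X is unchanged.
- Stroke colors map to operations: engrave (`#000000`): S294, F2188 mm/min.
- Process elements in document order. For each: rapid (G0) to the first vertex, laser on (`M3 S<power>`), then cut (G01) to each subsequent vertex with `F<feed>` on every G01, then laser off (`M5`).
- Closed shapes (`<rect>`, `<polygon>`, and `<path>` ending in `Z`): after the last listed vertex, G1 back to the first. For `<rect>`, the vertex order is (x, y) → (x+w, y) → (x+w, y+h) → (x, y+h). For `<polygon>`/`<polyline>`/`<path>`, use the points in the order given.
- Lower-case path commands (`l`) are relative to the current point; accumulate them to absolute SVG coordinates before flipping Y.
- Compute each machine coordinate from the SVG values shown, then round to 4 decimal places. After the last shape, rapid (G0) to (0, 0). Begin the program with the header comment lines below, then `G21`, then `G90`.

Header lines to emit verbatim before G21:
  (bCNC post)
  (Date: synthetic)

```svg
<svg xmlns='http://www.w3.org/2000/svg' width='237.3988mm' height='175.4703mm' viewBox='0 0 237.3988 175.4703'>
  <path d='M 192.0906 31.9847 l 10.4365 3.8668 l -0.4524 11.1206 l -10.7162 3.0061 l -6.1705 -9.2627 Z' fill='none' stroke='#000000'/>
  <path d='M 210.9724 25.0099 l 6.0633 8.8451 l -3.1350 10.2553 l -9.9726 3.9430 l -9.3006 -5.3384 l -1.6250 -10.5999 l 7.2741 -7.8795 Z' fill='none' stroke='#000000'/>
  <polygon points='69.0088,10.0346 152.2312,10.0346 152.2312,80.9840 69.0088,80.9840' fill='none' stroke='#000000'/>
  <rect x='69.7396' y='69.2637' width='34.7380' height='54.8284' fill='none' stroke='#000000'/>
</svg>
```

Since the viewBox matches the mm dimensions, user units are millimetres directly. The only transform is the Y-flip y_m = 175.4703 − y_svg.

Shape 1 is a regular polygon drawn with `<path>`. Its stroke #000000 means engrave at S294, F2188. After flipping Y the toolpath is (192.0906,143.4856) → (202.5271,139.6188) → (202.0747,128.4982) → (191.3585,125.4921) → (185.1880,134.7548) → (192.0906,143.4856), returning to the start.

Shape 2 is a regular polygon drawn with `<path>`. Its stroke #000000 means engrave at S294, F2188. After flipping Y the toolpath is (210.9724,150.4604) → (217.0357,141.6153) → (213.9007,131.3600) → (203.9281,127.4170) → (194.6275,132.7554) → (193.0025,143.3553) → (200.2766,151.2348) → (210.9724,150.4604), returning to the start.

Shape 3 is a rectangle drawn with `<polygon>`. Its stroke #000000 means engrave at S294, F2188. After flipping Y the toolpath is (69.0088,165.4357) → (152.2312,165.4357) → (152.2312,94.4863) → (69.0088,94.4863) → (69.0088,165.4357), returning to the start.

Shape 4 is a rectangle drawn with `<rect>`. Its stroke #000000 means engrave at S294, F2188. After flipping Y the toolpath is (69.7396,106.2066) → (104.4776,106.2066) → (104.4776,51.3782) → (69.7396,51.3782) → (69.7396,106.2066), returning to the start.

(bCNC post)
(Date: synthetic)
G21
G90
G0 X192.0906 Y143.4856
M3 S294
G01 X202.5271 Y139.6188 F2188
G01 X202.0747 Y128.4982 F2188
G01 X191.3585 Y125.4921 F2188
G01 X185.1880 Y134.7548 F2188
G01 X192.0906 Y143.4856 F2188
M5
G0 X210.9724 Y150.4604
M3 S294
G01 X217.0357 Y141.6153 F2188
G01 X213.9007 Y131.3600 F2188
G01 X203.9281 Y127.4170 F2188
G01 X194.6275 Y132.7554 F2188
G01 X193.0025 Y143.3553 F2188
G01 X200.2766 Y151.2348 F2188
G01 X210.9724 Y150.4604 F2188
M5
G0 X69.0088 Y165.4357
M3 S294
G01 X152.2312 Y165.4357 F2188
G01 X152.2312 Y94.4863 F2188
G01 X69.0088 Y94.4863 F2188
G01 X69.0088 Y165.4357 F2188
M5
G0 X69.7396 Y106.2066
M3 S294
G01 X104.4776 Y106.2066 F2188
G01 X104.4776 Y51.3782 F2188
G01 X69.7396 Y51.3782 F2188
G01 X69.7396 Y106.2066 F2188
M5
G0 X0.0000 Y0.0000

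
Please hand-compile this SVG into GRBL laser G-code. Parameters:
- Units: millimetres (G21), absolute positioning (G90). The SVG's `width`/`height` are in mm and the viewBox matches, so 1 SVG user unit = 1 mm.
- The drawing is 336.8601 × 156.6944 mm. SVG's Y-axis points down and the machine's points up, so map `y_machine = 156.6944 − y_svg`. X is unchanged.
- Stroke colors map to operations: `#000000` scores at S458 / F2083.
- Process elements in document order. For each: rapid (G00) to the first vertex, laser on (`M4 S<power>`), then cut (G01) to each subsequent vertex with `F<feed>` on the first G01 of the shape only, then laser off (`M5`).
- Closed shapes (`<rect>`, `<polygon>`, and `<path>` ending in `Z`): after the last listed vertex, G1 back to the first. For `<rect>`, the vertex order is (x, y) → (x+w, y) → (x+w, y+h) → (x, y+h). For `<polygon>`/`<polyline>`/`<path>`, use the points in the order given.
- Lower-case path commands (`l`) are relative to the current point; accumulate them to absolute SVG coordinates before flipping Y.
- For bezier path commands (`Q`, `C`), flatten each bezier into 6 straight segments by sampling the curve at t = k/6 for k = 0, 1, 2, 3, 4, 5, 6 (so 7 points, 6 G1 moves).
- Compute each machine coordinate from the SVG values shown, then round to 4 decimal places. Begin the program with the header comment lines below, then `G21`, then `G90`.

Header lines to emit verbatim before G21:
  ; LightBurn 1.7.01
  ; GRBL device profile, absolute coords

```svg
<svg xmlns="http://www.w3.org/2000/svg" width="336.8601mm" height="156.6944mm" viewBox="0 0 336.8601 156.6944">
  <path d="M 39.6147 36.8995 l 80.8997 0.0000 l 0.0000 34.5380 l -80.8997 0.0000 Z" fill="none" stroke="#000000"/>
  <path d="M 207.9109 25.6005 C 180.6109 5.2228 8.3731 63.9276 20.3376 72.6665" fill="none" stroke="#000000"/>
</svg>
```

; LightBurn 1.7.01
; GRBL device profile, absolute coords
G21
G90
G00 X39.6147 Y119.7949
M4 S458
G01 X120.5144 Y119.7949 F2083
G01 X120.5144 Y85.2569
G01 X39.6147 Y85.2569
G01 X39.6147 Y119.7949
M5
G00 X207.9109 Y131.0939
M4 S458
G01 X183.7065 Y135.2900 F2083
G01 X144.4887 Y129.8903
G01 X99.4001 Y118.4796
G01 X57.5835 Y104.6425
G01 X28.1817 Y91.9637
G01 X20.3376 Y84.0279
M5

Since the viewBox matches the mm dimensions, user units are millimetres directly. The only transform is the Y-flip y_m = 156.6944 − y_svg.

Shape 1 is a rectangle drawn with `<path>`. Its stroke #000000 means score at S458, F2083. After flipping Y the toolpath is (39.6147,119.7949) → (120.5144,119.7949) → (120.5144,85.2569) → (39.6147,85.2569) → (39.6147,119.7949), returning to the start.

Shape 2 is a cubic bezier drawn with `<path>`. Its stroke #000000 means score at S458, F2083. After flipping Y the toolpath is (207.9109,131.0939) → (183.7065,135.2900) → (144.4887,129.8903) → (99.4001,118.4796) → (57.5835,104.6425) → (28.1817,91.9637) → (20.3376,84.0279).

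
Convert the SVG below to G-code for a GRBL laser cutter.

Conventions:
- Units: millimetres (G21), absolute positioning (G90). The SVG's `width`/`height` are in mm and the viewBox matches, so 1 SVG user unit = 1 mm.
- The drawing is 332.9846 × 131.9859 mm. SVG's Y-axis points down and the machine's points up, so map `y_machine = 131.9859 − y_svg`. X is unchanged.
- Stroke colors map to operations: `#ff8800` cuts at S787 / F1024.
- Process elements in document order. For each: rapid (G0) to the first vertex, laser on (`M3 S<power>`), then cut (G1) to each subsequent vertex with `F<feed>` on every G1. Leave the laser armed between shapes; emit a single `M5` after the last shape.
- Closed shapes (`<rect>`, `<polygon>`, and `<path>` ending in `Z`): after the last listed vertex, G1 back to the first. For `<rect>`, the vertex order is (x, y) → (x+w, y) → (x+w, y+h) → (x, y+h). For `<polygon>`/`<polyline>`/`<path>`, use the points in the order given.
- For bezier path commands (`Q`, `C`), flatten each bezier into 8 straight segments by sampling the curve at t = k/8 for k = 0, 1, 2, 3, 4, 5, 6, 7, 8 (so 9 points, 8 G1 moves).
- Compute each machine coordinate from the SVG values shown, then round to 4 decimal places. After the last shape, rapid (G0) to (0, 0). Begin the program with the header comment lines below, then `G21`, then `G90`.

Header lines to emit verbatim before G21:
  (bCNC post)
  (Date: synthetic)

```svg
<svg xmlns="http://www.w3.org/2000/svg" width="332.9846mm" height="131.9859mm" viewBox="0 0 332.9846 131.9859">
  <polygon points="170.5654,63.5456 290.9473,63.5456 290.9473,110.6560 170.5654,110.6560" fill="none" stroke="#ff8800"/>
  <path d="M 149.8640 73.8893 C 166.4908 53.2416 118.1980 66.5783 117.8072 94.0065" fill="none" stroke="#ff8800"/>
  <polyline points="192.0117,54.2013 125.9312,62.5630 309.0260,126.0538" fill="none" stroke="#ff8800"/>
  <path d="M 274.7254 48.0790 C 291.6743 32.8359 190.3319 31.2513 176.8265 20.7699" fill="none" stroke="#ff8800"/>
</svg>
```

viewBox `0 0 332.9846 131.9859` with mm width/height → 1 unit = 1 mm. Flip: y_m = 131.9859 − y_svg.

**Shape 1** — `<polygon>` rectangle, stroke `#ff8800` → cut (S787, F1024). Machine vertices: (170.5654,68.4403) → (290.9473,68.4403) → (290.9473,21.3299) → (170.5654,21.3299) → (170.5654,68.4403). Closed: final G1 returns to the first vertex.

**Shape 2** — `<path>` cubic bezier, stroke `#ff8800` → cut (S787, F1024). Control points (SVG): P0=(149.8640,73.8893), P1=(166.4908,53.2416), P2=(118.1980,66.5783), P3=(117.8072,94.0065); sampled at t=k/8. Machine vertices: (149.8640,58.0966) → (153.2763,64.2853) → (151.9245,67.5211) → (147.1308,68.0371) → (140.2172,66.0665) → (132.5059,61.8422) → (125.3191,55.5976) → (119.9788,47.5656) → (117.8072,37.9794). Open path.

**Shape 3** — `<polyline>` open polyline, stroke `#ff8800` → cut (S787, F1024). Machine vertices: (192.0117,77.7846) → (125.9312,69.4229) → (309.0260,5.9321). Open path.

**Shape 4** — `<path>` cubic bezier, stroke `#ff8800` → cut (S787, F1024). Control points (SVG): P0=(274.7254,48.0790), P1=(291.6743,32.8359), P2=(190.3319,31.2513), P3=(176.8265,20.7699); sampled at t=k/8. Machine vertices: (274.7254,83.9069) → (275.9389,89.0269) → (268.4782,93.1307) → (254.7588,96.4826) → (237.1963,99.3471) → (218.2063,101.9883) → (200.2042,104.6707) → (185.6058,107.6585) → (176.8265,111.2160). Open path.

(bCNC post)
(Date: synthetic)
G21
G90
G0 X170.5654 Y68.4403
M3 S787
G1 X290.9473 Y68.4403 F1024
G1 X290.9473 Y21.3299 F1024
G1 X170.5654 Y21.3299 F1024
G1 X170.5654 Y68.4403 F1024
G0 X149.8640 Y58.0966
M3 S787
G1 X153.2763 Y64.2853 F1024
G1 X151.9245 Y67.5211 F1024
G1 X147.1308 Y68.0371 F1024
G1 X140.2172 Y66.0665 F1024
G1 X132.5059 Y61.8422 F1024
G1 X125.3191 Y55.5976 F1024
G1 X119.9788 Y47.5656 F1024
G1 X117.8072 Y37.9794 F1024
G0 X192.0117 Y77.7846
M3 S787
G1 X125.9312 Y69.4229 F1024
G1 X309.0260 Y5.9321 F1024
G0 X274.7254 Y83.9069
M3 S787
G1 X275.9389 Y89.0269 F1024
G1 X268.4782 Y93.1307 F1024
G1 X254.7588 Y96.4826 F1024
G1 X237.1963 Y99.3471 F1024
G1 X218.2063 Y101.9883 F1024
G1 X200.2042 Y104.6707 F1024
G1 X185.6058 Y107.6585 F1024
G1 X176.8265 Y111.2160 F1024
M5
G0 X0.0000 Y0.0000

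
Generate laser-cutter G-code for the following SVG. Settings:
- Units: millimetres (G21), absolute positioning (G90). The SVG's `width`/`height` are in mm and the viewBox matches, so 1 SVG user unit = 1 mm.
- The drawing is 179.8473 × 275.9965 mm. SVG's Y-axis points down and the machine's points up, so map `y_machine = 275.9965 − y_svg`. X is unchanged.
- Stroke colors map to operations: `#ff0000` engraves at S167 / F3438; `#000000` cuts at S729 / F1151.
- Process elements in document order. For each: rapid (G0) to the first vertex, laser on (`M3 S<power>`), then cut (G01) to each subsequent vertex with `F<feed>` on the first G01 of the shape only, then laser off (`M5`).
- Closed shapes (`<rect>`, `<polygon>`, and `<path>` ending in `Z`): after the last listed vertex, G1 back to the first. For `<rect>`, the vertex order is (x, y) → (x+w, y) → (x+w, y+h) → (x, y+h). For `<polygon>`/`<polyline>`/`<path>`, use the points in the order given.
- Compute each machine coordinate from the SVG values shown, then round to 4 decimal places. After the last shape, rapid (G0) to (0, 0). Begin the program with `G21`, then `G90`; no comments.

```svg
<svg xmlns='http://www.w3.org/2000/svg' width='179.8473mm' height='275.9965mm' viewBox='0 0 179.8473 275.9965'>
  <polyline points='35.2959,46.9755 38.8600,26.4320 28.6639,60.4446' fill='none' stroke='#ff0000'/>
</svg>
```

1 u = 1 mm; y_m = 275.9965 − y.

[1] `<polyline>` open polyline, #ff0000→engrave S167 F3438: (35.2959,229.0210) → (38.8600,249.5645) → (28.6639,215.5519)

G21
G90
G0 X35.2959 Y229.0210
M3 S167
G01 X38.8600 Y249.5645 F3438
G01 X28.6639 Y215.5519
M5
G0 X0.0000 Y0.0000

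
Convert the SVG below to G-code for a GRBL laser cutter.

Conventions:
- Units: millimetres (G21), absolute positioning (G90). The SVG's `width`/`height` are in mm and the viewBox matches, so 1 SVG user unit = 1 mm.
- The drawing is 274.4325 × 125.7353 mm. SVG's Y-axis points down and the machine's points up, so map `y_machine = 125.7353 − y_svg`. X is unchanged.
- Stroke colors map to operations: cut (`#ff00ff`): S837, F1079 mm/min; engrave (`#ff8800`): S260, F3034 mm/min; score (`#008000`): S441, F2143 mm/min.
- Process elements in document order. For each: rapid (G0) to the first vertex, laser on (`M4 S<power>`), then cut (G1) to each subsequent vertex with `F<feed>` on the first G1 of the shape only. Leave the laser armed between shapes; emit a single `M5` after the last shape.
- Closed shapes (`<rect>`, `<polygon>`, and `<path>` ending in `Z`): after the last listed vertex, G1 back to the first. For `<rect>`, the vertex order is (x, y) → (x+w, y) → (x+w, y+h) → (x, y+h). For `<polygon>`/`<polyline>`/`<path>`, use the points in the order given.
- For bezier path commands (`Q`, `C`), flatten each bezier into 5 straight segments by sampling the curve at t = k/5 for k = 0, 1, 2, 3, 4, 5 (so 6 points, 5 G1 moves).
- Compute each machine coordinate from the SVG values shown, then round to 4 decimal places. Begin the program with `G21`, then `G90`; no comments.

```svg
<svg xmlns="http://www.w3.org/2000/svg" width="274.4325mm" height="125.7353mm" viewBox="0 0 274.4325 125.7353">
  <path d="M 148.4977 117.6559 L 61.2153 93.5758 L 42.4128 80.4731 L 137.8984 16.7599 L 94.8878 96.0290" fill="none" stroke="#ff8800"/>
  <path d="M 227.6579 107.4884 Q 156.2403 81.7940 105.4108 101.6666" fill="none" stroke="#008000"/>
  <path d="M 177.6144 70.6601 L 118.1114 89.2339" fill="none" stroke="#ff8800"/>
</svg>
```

G21
G90
G0 X148.4977 Y8.0794
M4 S260
G1 X61.2153 Y32.1595 F3034
G1 X42.4128 Y45.2622
G1 X137.8984 Y108.9754
G1 X94.8878 Y29.7063
G0 X227.6579 Y18.2469
M4 S441
G1 X199.9144 Y26.7020 F2143
G1 X173.8179 Y31.5117
G1 X149.3685 Y32.6761
G1 X126.5661 Y30.1951
G1 X105.4108 Y24.0687
G0 X177.6144 Y55.0752
M4 S260
G1 X118.1114 Y36.5014 F3034
M5

Since the viewBox matches the mm dimensions, user units are millimetres directly. The only transform is the Y-flip y_m = 125.7353 − y_svg.

Shape 1 is a open polyline drawn with `<path>`. Its stroke #ff8800 means engrave at S260, F3034. After flipping Y the toolpath is (148.4977,8.0794) → (61.2153,32.1595) → (42.4128,45.2622) → (137.8984,108.9754) → (94.8878,29.7063).

Shape 2 is a quadratic bezier drawn with `<path>`. Its stroke #008000 means score at S441, F2143. After flipping Y the toolpath is (227.6579,18.2469) → (199.9144,26.7020) → (173.8179,31.5117) → (149.3685,32.6761) → (126.5661,30.1951) → (105.4108,24.0687).

Shape 3 is a line segment drawn with `<path>`. Its stroke #ff8800 means engrave at S260, F3034. After flipping Y the toolpath is (177.6144,55.0752) → (118.1114,36.5014).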